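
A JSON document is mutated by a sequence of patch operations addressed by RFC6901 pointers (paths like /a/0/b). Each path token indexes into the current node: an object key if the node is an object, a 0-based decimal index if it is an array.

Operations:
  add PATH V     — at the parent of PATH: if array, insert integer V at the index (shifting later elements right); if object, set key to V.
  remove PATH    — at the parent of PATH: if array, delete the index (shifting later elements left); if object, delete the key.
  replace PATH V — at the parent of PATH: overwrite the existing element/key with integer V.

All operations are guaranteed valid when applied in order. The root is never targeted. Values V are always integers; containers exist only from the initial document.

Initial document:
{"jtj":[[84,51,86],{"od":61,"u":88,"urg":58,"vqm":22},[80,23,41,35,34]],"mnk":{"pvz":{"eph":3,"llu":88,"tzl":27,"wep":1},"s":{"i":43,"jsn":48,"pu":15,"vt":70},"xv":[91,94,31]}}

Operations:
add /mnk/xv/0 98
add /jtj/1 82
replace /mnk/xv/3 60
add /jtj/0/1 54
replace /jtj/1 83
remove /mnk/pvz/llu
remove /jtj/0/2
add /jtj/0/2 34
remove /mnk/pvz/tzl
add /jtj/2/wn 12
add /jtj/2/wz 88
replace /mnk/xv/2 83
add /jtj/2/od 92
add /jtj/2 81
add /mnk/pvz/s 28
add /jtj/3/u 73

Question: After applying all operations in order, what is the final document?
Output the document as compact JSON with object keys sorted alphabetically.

After op 1 (add /mnk/xv/0 98): {"jtj":[[84,51,86],{"od":61,"u":88,"urg":58,"vqm":22},[80,23,41,35,34]],"mnk":{"pvz":{"eph":3,"llu":88,"tzl":27,"wep":1},"s":{"i":43,"jsn":48,"pu":15,"vt":70},"xv":[98,91,94,31]}}
After op 2 (add /jtj/1 82): {"jtj":[[84,51,86],82,{"od":61,"u":88,"urg":58,"vqm":22},[80,23,41,35,34]],"mnk":{"pvz":{"eph":3,"llu":88,"tzl":27,"wep":1},"s":{"i":43,"jsn":48,"pu":15,"vt":70},"xv":[98,91,94,31]}}
After op 3 (replace /mnk/xv/3 60): {"jtj":[[84,51,86],82,{"od":61,"u":88,"urg":58,"vqm":22},[80,23,41,35,34]],"mnk":{"pvz":{"eph":3,"llu":88,"tzl":27,"wep":1},"s":{"i":43,"jsn":48,"pu":15,"vt":70},"xv":[98,91,94,60]}}
After op 4 (add /jtj/0/1 54): {"jtj":[[84,54,51,86],82,{"od":61,"u":88,"urg":58,"vqm":22},[80,23,41,35,34]],"mnk":{"pvz":{"eph":3,"llu":88,"tzl":27,"wep":1},"s":{"i":43,"jsn":48,"pu":15,"vt":70},"xv":[98,91,94,60]}}
After op 5 (replace /jtj/1 83): {"jtj":[[84,54,51,86],83,{"od":61,"u":88,"urg":58,"vqm":22},[80,23,41,35,34]],"mnk":{"pvz":{"eph":3,"llu":88,"tzl":27,"wep":1},"s":{"i":43,"jsn":48,"pu":15,"vt":70},"xv":[98,91,94,60]}}
After op 6 (remove /mnk/pvz/llu): {"jtj":[[84,54,51,86],83,{"od":61,"u":88,"urg":58,"vqm":22},[80,23,41,35,34]],"mnk":{"pvz":{"eph":3,"tzl":27,"wep":1},"s":{"i":43,"jsn":48,"pu":15,"vt":70},"xv":[98,91,94,60]}}
After op 7 (remove /jtj/0/2): {"jtj":[[84,54,86],83,{"od":61,"u":88,"urg":58,"vqm":22},[80,23,41,35,34]],"mnk":{"pvz":{"eph":3,"tzl":27,"wep":1},"s":{"i":43,"jsn":48,"pu":15,"vt":70},"xv":[98,91,94,60]}}
After op 8 (add /jtj/0/2 34): {"jtj":[[84,54,34,86],83,{"od":61,"u":88,"urg":58,"vqm":22},[80,23,41,35,34]],"mnk":{"pvz":{"eph":3,"tzl":27,"wep":1},"s":{"i":43,"jsn":48,"pu":15,"vt":70},"xv":[98,91,94,60]}}
After op 9 (remove /mnk/pvz/tzl): {"jtj":[[84,54,34,86],83,{"od":61,"u":88,"urg":58,"vqm":22},[80,23,41,35,34]],"mnk":{"pvz":{"eph":3,"wep":1},"s":{"i":43,"jsn":48,"pu":15,"vt":70},"xv":[98,91,94,60]}}
After op 10 (add /jtj/2/wn 12): {"jtj":[[84,54,34,86],83,{"od":61,"u":88,"urg":58,"vqm":22,"wn":12},[80,23,41,35,34]],"mnk":{"pvz":{"eph":3,"wep":1},"s":{"i":43,"jsn":48,"pu":15,"vt":70},"xv":[98,91,94,60]}}
After op 11 (add /jtj/2/wz 88): {"jtj":[[84,54,34,86],83,{"od":61,"u":88,"urg":58,"vqm":22,"wn":12,"wz":88},[80,23,41,35,34]],"mnk":{"pvz":{"eph":3,"wep":1},"s":{"i":43,"jsn":48,"pu":15,"vt":70},"xv":[98,91,94,60]}}
After op 12 (replace /mnk/xv/2 83): {"jtj":[[84,54,34,86],83,{"od":61,"u":88,"urg":58,"vqm":22,"wn":12,"wz":88},[80,23,41,35,34]],"mnk":{"pvz":{"eph":3,"wep":1},"s":{"i":43,"jsn":48,"pu":15,"vt":70},"xv":[98,91,83,60]}}
After op 13 (add /jtj/2/od 92): {"jtj":[[84,54,34,86],83,{"od":92,"u":88,"urg":58,"vqm":22,"wn":12,"wz":88},[80,23,41,35,34]],"mnk":{"pvz":{"eph":3,"wep":1},"s":{"i":43,"jsn":48,"pu":15,"vt":70},"xv":[98,91,83,60]}}
After op 14 (add /jtj/2 81): {"jtj":[[84,54,34,86],83,81,{"od":92,"u":88,"urg":58,"vqm":22,"wn":12,"wz":88},[80,23,41,35,34]],"mnk":{"pvz":{"eph":3,"wep":1},"s":{"i":43,"jsn":48,"pu":15,"vt":70},"xv":[98,91,83,60]}}
After op 15 (add /mnk/pvz/s 28): {"jtj":[[84,54,34,86],83,81,{"od":92,"u":88,"urg":58,"vqm":22,"wn":12,"wz":88},[80,23,41,35,34]],"mnk":{"pvz":{"eph":3,"s":28,"wep":1},"s":{"i":43,"jsn":48,"pu":15,"vt":70},"xv":[98,91,83,60]}}
After op 16 (add /jtj/3/u 73): {"jtj":[[84,54,34,86],83,81,{"od":92,"u":73,"urg":58,"vqm":22,"wn":12,"wz":88},[80,23,41,35,34]],"mnk":{"pvz":{"eph":3,"s":28,"wep":1},"s":{"i":43,"jsn":48,"pu":15,"vt":70},"xv":[98,91,83,60]}}

Answer: {"jtj":[[84,54,34,86],83,81,{"od":92,"u":73,"urg":58,"vqm":22,"wn":12,"wz":88},[80,23,41,35,34]],"mnk":{"pvz":{"eph":3,"s":28,"wep":1},"s":{"i":43,"jsn":48,"pu":15,"vt":70},"xv":[98,91,83,60]}}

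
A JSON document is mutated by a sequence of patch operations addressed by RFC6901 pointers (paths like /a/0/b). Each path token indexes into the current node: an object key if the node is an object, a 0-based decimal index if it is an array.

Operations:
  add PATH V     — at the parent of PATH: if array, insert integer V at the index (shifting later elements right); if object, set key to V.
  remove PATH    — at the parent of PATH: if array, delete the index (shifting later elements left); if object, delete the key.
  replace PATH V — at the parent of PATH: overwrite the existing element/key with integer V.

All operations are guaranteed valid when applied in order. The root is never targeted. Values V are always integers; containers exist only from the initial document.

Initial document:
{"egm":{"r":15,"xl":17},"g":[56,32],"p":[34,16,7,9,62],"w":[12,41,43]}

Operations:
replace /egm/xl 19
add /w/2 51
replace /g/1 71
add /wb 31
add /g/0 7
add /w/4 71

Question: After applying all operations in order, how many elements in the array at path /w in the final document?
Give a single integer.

After op 1 (replace /egm/xl 19): {"egm":{"r":15,"xl":19},"g":[56,32],"p":[34,16,7,9,62],"w":[12,41,43]}
After op 2 (add /w/2 51): {"egm":{"r":15,"xl":19},"g":[56,32],"p":[34,16,7,9,62],"w":[12,41,51,43]}
After op 3 (replace /g/1 71): {"egm":{"r":15,"xl":19},"g":[56,71],"p":[34,16,7,9,62],"w":[12,41,51,43]}
After op 4 (add /wb 31): {"egm":{"r":15,"xl":19},"g":[56,71],"p":[34,16,7,9,62],"w":[12,41,51,43],"wb":31}
After op 5 (add /g/0 7): {"egm":{"r":15,"xl":19},"g":[7,56,71],"p":[34,16,7,9,62],"w":[12,41,51,43],"wb":31}
After op 6 (add /w/4 71): {"egm":{"r":15,"xl":19},"g":[7,56,71],"p":[34,16,7,9,62],"w":[12,41,51,43,71],"wb":31}
Size at path /w: 5

Answer: 5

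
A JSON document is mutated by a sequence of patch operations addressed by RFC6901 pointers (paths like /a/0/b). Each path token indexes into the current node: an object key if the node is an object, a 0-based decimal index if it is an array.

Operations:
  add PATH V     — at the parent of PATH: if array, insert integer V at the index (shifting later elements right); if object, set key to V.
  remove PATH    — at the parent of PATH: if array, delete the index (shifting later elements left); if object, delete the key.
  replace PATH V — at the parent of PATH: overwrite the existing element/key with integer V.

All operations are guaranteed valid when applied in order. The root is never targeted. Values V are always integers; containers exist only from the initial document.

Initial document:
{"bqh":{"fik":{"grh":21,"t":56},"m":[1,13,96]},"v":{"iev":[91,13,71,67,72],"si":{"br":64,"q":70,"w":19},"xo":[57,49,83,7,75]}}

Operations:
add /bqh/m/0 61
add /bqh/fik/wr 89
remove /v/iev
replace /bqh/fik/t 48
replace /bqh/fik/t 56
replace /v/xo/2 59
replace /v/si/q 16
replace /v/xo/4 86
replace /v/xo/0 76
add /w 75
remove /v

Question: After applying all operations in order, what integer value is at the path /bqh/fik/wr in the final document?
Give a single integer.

Answer: 89

Derivation:
After op 1 (add /bqh/m/0 61): {"bqh":{"fik":{"grh":21,"t":56},"m":[61,1,13,96]},"v":{"iev":[91,13,71,67,72],"si":{"br":64,"q":70,"w":19},"xo":[57,49,83,7,75]}}
After op 2 (add /bqh/fik/wr 89): {"bqh":{"fik":{"grh":21,"t":56,"wr":89},"m":[61,1,13,96]},"v":{"iev":[91,13,71,67,72],"si":{"br":64,"q":70,"w":19},"xo":[57,49,83,7,75]}}
After op 3 (remove /v/iev): {"bqh":{"fik":{"grh":21,"t":56,"wr":89},"m":[61,1,13,96]},"v":{"si":{"br":64,"q":70,"w":19},"xo":[57,49,83,7,75]}}
After op 4 (replace /bqh/fik/t 48): {"bqh":{"fik":{"grh":21,"t":48,"wr":89},"m":[61,1,13,96]},"v":{"si":{"br":64,"q":70,"w":19},"xo":[57,49,83,7,75]}}
After op 5 (replace /bqh/fik/t 56): {"bqh":{"fik":{"grh":21,"t":56,"wr":89},"m":[61,1,13,96]},"v":{"si":{"br":64,"q":70,"w":19},"xo":[57,49,83,7,75]}}
After op 6 (replace /v/xo/2 59): {"bqh":{"fik":{"grh":21,"t":56,"wr":89},"m":[61,1,13,96]},"v":{"si":{"br":64,"q":70,"w":19},"xo":[57,49,59,7,75]}}
After op 7 (replace /v/si/q 16): {"bqh":{"fik":{"grh":21,"t":56,"wr":89},"m":[61,1,13,96]},"v":{"si":{"br":64,"q":16,"w":19},"xo":[57,49,59,7,75]}}
After op 8 (replace /v/xo/4 86): {"bqh":{"fik":{"grh":21,"t":56,"wr":89},"m":[61,1,13,96]},"v":{"si":{"br":64,"q":16,"w":19},"xo":[57,49,59,7,86]}}
After op 9 (replace /v/xo/0 76): {"bqh":{"fik":{"grh":21,"t":56,"wr":89},"m":[61,1,13,96]},"v":{"si":{"br":64,"q":16,"w":19},"xo":[76,49,59,7,86]}}
After op 10 (add /w 75): {"bqh":{"fik":{"grh":21,"t":56,"wr":89},"m":[61,1,13,96]},"v":{"si":{"br":64,"q":16,"w":19},"xo":[76,49,59,7,86]},"w":75}
After op 11 (remove /v): {"bqh":{"fik":{"grh":21,"t":56,"wr":89},"m":[61,1,13,96]},"w":75}
Value at /bqh/fik/wr: 89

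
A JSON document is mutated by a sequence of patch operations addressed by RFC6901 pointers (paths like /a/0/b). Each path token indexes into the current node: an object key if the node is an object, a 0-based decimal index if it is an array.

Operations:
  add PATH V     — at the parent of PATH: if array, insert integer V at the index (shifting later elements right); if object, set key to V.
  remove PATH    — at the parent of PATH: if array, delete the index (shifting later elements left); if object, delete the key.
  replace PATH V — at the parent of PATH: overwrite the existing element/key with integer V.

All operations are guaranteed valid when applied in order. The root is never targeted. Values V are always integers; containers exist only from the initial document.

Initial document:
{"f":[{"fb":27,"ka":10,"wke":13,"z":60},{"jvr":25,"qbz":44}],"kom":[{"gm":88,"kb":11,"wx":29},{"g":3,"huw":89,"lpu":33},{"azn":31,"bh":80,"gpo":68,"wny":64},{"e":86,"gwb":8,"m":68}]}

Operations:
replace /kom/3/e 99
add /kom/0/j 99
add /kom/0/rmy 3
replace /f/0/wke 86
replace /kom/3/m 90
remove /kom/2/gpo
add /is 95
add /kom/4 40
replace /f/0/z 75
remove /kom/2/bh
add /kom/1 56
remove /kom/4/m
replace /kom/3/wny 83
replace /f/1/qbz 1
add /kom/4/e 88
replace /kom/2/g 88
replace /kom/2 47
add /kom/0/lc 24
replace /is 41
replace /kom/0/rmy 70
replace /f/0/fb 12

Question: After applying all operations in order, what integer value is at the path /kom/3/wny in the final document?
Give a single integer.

Answer: 83

Derivation:
After op 1 (replace /kom/3/e 99): {"f":[{"fb":27,"ka":10,"wke":13,"z":60},{"jvr":25,"qbz":44}],"kom":[{"gm":88,"kb":11,"wx":29},{"g":3,"huw":89,"lpu":33},{"azn":31,"bh":80,"gpo":68,"wny":64},{"e":99,"gwb":8,"m":68}]}
After op 2 (add /kom/0/j 99): {"f":[{"fb":27,"ka":10,"wke":13,"z":60},{"jvr":25,"qbz":44}],"kom":[{"gm":88,"j":99,"kb":11,"wx":29},{"g":3,"huw":89,"lpu":33},{"azn":31,"bh":80,"gpo":68,"wny":64},{"e":99,"gwb":8,"m":68}]}
After op 3 (add /kom/0/rmy 3): {"f":[{"fb":27,"ka":10,"wke":13,"z":60},{"jvr":25,"qbz":44}],"kom":[{"gm":88,"j":99,"kb":11,"rmy":3,"wx":29},{"g":3,"huw":89,"lpu":33},{"azn":31,"bh":80,"gpo":68,"wny":64},{"e":99,"gwb":8,"m":68}]}
After op 4 (replace /f/0/wke 86): {"f":[{"fb":27,"ka":10,"wke":86,"z":60},{"jvr":25,"qbz":44}],"kom":[{"gm":88,"j":99,"kb":11,"rmy":3,"wx":29},{"g":3,"huw":89,"lpu":33},{"azn":31,"bh":80,"gpo":68,"wny":64},{"e":99,"gwb":8,"m":68}]}
After op 5 (replace /kom/3/m 90): {"f":[{"fb":27,"ka":10,"wke":86,"z":60},{"jvr":25,"qbz":44}],"kom":[{"gm":88,"j":99,"kb":11,"rmy":3,"wx":29},{"g":3,"huw":89,"lpu":33},{"azn":31,"bh":80,"gpo":68,"wny":64},{"e":99,"gwb":8,"m":90}]}
After op 6 (remove /kom/2/gpo): {"f":[{"fb":27,"ka":10,"wke":86,"z":60},{"jvr":25,"qbz":44}],"kom":[{"gm":88,"j":99,"kb":11,"rmy":3,"wx":29},{"g":3,"huw":89,"lpu":33},{"azn":31,"bh":80,"wny":64},{"e":99,"gwb":8,"m":90}]}
After op 7 (add /is 95): {"f":[{"fb":27,"ka":10,"wke":86,"z":60},{"jvr":25,"qbz":44}],"is":95,"kom":[{"gm":88,"j":99,"kb":11,"rmy":3,"wx":29},{"g":3,"huw":89,"lpu":33},{"azn":31,"bh":80,"wny":64},{"e":99,"gwb":8,"m":90}]}
After op 8 (add /kom/4 40): {"f":[{"fb":27,"ka":10,"wke":86,"z":60},{"jvr":25,"qbz":44}],"is":95,"kom":[{"gm":88,"j":99,"kb":11,"rmy":3,"wx":29},{"g":3,"huw":89,"lpu":33},{"azn":31,"bh":80,"wny":64},{"e":99,"gwb":8,"m":90},40]}
After op 9 (replace /f/0/z 75): {"f":[{"fb":27,"ka":10,"wke":86,"z":75},{"jvr":25,"qbz":44}],"is":95,"kom":[{"gm":88,"j":99,"kb":11,"rmy":3,"wx":29},{"g":3,"huw":89,"lpu":33},{"azn":31,"bh":80,"wny":64},{"e":99,"gwb":8,"m":90},40]}
After op 10 (remove /kom/2/bh): {"f":[{"fb":27,"ka":10,"wke":86,"z":75},{"jvr":25,"qbz":44}],"is":95,"kom":[{"gm":88,"j":99,"kb":11,"rmy":3,"wx":29},{"g":3,"huw":89,"lpu":33},{"azn":31,"wny":64},{"e":99,"gwb":8,"m":90},40]}
After op 11 (add /kom/1 56): {"f":[{"fb":27,"ka":10,"wke":86,"z":75},{"jvr":25,"qbz":44}],"is":95,"kom":[{"gm":88,"j":99,"kb":11,"rmy":3,"wx":29},56,{"g":3,"huw":89,"lpu":33},{"azn":31,"wny":64},{"e":99,"gwb":8,"m":90},40]}
After op 12 (remove /kom/4/m): {"f":[{"fb":27,"ka":10,"wke":86,"z":75},{"jvr":25,"qbz":44}],"is":95,"kom":[{"gm":88,"j":99,"kb":11,"rmy":3,"wx":29},56,{"g":3,"huw":89,"lpu":33},{"azn":31,"wny":64},{"e":99,"gwb":8},40]}
After op 13 (replace /kom/3/wny 83): {"f":[{"fb":27,"ka":10,"wke":86,"z":75},{"jvr":25,"qbz":44}],"is":95,"kom":[{"gm":88,"j":99,"kb":11,"rmy":3,"wx":29},56,{"g":3,"huw":89,"lpu":33},{"azn":31,"wny":83},{"e":99,"gwb":8},40]}
After op 14 (replace /f/1/qbz 1): {"f":[{"fb":27,"ka":10,"wke":86,"z":75},{"jvr":25,"qbz":1}],"is":95,"kom":[{"gm":88,"j":99,"kb":11,"rmy":3,"wx":29},56,{"g":3,"huw":89,"lpu":33},{"azn":31,"wny":83},{"e":99,"gwb":8},40]}
After op 15 (add /kom/4/e 88): {"f":[{"fb":27,"ka":10,"wke":86,"z":75},{"jvr":25,"qbz":1}],"is":95,"kom":[{"gm":88,"j":99,"kb":11,"rmy":3,"wx":29},56,{"g":3,"huw":89,"lpu":33},{"azn":31,"wny":83},{"e":88,"gwb":8},40]}
After op 16 (replace /kom/2/g 88): {"f":[{"fb":27,"ka":10,"wke":86,"z":75},{"jvr":25,"qbz":1}],"is":95,"kom":[{"gm":88,"j":99,"kb":11,"rmy":3,"wx":29},56,{"g":88,"huw":89,"lpu":33},{"azn":31,"wny":83},{"e":88,"gwb":8},40]}
After op 17 (replace /kom/2 47): {"f":[{"fb":27,"ka":10,"wke":86,"z":75},{"jvr":25,"qbz":1}],"is":95,"kom":[{"gm":88,"j":99,"kb":11,"rmy":3,"wx":29},56,47,{"azn":31,"wny":83},{"e":88,"gwb":8},40]}
After op 18 (add /kom/0/lc 24): {"f":[{"fb":27,"ka":10,"wke":86,"z":75},{"jvr":25,"qbz":1}],"is":95,"kom":[{"gm":88,"j":99,"kb":11,"lc":24,"rmy":3,"wx":29},56,47,{"azn":31,"wny":83},{"e":88,"gwb":8},40]}
After op 19 (replace /is 41): {"f":[{"fb":27,"ka":10,"wke":86,"z":75},{"jvr":25,"qbz":1}],"is":41,"kom":[{"gm":88,"j":99,"kb":11,"lc":24,"rmy":3,"wx":29},56,47,{"azn":31,"wny":83},{"e":88,"gwb":8},40]}
After op 20 (replace /kom/0/rmy 70): {"f":[{"fb":27,"ka":10,"wke":86,"z":75},{"jvr":25,"qbz":1}],"is":41,"kom":[{"gm":88,"j":99,"kb":11,"lc":24,"rmy":70,"wx":29},56,47,{"azn":31,"wny":83},{"e":88,"gwb":8},40]}
After op 21 (replace /f/0/fb 12): {"f":[{"fb":12,"ka":10,"wke":86,"z":75},{"jvr":25,"qbz":1}],"is":41,"kom":[{"gm":88,"j":99,"kb":11,"lc":24,"rmy":70,"wx":29},56,47,{"azn":31,"wny":83},{"e":88,"gwb":8},40]}
Value at /kom/3/wny: 83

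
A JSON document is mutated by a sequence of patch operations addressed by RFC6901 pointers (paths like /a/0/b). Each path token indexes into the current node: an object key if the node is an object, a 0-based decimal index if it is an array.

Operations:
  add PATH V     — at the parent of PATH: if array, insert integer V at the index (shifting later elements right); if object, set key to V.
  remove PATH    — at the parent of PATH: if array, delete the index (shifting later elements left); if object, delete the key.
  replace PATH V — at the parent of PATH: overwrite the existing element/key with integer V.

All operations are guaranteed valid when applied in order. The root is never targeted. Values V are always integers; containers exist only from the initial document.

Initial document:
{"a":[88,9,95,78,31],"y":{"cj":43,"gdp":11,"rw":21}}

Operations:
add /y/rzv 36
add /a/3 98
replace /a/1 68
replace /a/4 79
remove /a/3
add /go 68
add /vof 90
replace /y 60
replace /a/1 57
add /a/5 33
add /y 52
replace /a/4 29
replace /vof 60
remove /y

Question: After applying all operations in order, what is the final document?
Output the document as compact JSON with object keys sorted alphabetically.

After op 1 (add /y/rzv 36): {"a":[88,9,95,78,31],"y":{"cj":43,"gdp":11,"rw":21,"rzv":36}}
After op 2 (add /a/3 98): {"a":[88,9,95,98,78,31],"y":{"cj":43,"gdp":11,"rw":21,"rzv":36}}
After op 3 (replace /a/1 68): {"a":[88,68,95,98,78,31],"y":{"cj":43,"gdp":11,"rw":21,"rzv":36}}
After op 4 (replace /a/4 79): {"a":[88,68,95,98,79,31],"y":{"cj":43,"gdp":11,"rw":21,"rzv":36}}
After op 5 (remove /a/3): {"a":[88,68,95,79,31],"y":{"cj":43,"gdp":11,"rw":21,"rzv":36}}
After op 6 (add /go 68): {"a":[88,68,95,79,31],"go":68,"y":{"cj":43,"gdp":11,"rw":21,"rzv":36}}
After op 7 (add /vof 90): {"a":[88,68,95,79,31],"go":68,"vof":90,"y":{"cj":43,"gdp":11,"rw":21,"rzv":36}}
After op 8 (replace /y 60): {"a":[88,68,95,79,31],"go":68,"vof":90,"y":60}
After op 9 (replace /a/1 57): {"a":[88,57,95,79,31],"go":68,"vof":90,"y":60}
After op 10 (add /a/5 33): {"a":[88,57,95,79,31,33],"go":68,"vof":90,"y":60}
After op 11 (add /y 52): {"a":[88,57,95,79,31,33],"go":68,"vof":90,"y":52}
After op 12 (replace /a/4 29): {"a":[88,57,95,79,29,33],"go":68,"vof":90,"y":52}
After op 13 (replace /vof 60): {"a":[88,57,95,79,29,33],"go":68,"vof":60,"y":52}
After op 14 (remove /y): {"a":[88,57,95,79,29,33],"go":68,"vof":60}

Answer: {"a":[88,57,95,79,29,33],"go":68,"vof":60}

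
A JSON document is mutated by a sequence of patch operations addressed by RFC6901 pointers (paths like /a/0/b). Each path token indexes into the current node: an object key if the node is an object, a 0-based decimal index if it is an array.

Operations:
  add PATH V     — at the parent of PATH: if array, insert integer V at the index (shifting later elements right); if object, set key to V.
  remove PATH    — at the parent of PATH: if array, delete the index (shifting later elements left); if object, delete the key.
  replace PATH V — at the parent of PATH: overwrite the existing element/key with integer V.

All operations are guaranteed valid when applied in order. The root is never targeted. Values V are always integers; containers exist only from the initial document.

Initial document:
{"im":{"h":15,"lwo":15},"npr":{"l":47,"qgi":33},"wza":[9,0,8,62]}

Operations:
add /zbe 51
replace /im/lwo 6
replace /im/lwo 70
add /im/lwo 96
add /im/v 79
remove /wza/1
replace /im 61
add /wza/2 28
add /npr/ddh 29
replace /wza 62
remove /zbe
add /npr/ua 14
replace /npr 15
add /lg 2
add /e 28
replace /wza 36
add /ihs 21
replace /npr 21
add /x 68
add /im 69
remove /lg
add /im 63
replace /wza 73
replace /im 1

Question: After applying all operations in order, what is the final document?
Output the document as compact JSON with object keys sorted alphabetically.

After op 1 (add /zbe 51): {"im":{"h":15,"lwo":15},"npr":{"l":47,"qgi":33},"wza":[9,0,8,62],"zbe":51}
After op 2 (replace /im/lwo 6): {"im":{"h":15,"lwo":6},"npr":{"l":47,"qgi":33},"wza":[9,0,8,62],"zbe":51}
After op 3 (replace /im/lwo 70): {"im":{"h":15,"lwo":70},"npr":{"l":47,"qgi":33},"wza":[9,0,8,62],"zbe":51}
After op 4 (add /im/lwo 96): {"im":{"h":15,"lwo":96},"npr":{"l":47,"qgi":33},"wza":[9,0,8,62],"zbe":51}
After op 5 (add /im/v 79): {"im":{"h":15,"lwo":96,"v":79},"npr":{"l":47,"qgi":33},"wza":[9,0,8,62],"zbe":51}
After op 6 (remove /wza/1): {"im":{"h":15,"lwo":96,"v":79},"npr":{"l":47,"qgi":33},"wza":[9,8,62],"zbe":51}
After op 7 (replace /im 61): {"im":61,"npr":{"l":47,"qgi":33},"wza":[9,8,62],"zbe":51}
After op 8 (add /wza/2 28): {"im":61,"npr":{"l":47,"qgi":33},"wza":[9,8,28,62],"zbe":51}
After op 9 (add /npr/ddh 29): {"im":61,"npr":{"ddh":29,"l":47,"qgi":33},"wza":[9,8,28,62],"zbe":51}
After op 10 (replace /wza 62): {"im":61,"npr":{"ddh":29,"l":47,"qgi":33},"wza":62,"zbe":51}
After op 11 (remove /zbe): {"im":61,"npr":{"ddh":29,"l":47,"qgi":33},"wza":62}
After op 12 (add /npr/ua 14): {"im":61,"npr":{"ddh":29,"l":47,"qgi":33,"ua":14},"wza":62}
After op 13 (replace /npr 15): {"im":61,"npr":15,"wza":62}
After op 14 (add /lg 2): {"im":61,"lg":2,"npr":15,"wza":62}
After op 15 (add /e 28): {"e":28,"im":61,"lg":2,"npr":15,"wza":62}
After op 16 (replace /wza 36): {"e":28,"im":61,"lg":2,"npr":15,"wza":36}
After op 17 (add /ihs 21): {"e":28,"ihs":21,"im":61,"lg":2,"npr":15,"wza":36}
After op 18 (replace /npr 21): {"e":28,"ihs":21,"im":61,"lg":2,"npr":21,"wza":36}
After op 19 (add /x 68): {"e":28,"ihs":21,"im":61,"lg":2,"npr":21,"wza":36,"x":68}
After op 20 (add /im 69): {"e":28,"ihs":21,"im":69,"lg":2,"npr":21,"wza":36,"x":68}
After op 21 (remove /lg): {"e":28,"ihs":21,"im":69,"npr":21,"wza":36,"x":68}
After op 22 (add /im 63): {"e":28,"ihs":21,"im":63,"npr":21,"wza":36,"x":68}
After op 23 (replace /wza 73): {"e":28,"ihs":21,"im":63,"npr":21,"wza":73,"x":68}
After op 24 (replace /im 1): {"e":28,"ihs":21,"im":1,"npr":21,"wza":73,"x":68}

Answer: {"e":28,"ihs":21,"im":1,"npr":21,"wza":73,"x":68}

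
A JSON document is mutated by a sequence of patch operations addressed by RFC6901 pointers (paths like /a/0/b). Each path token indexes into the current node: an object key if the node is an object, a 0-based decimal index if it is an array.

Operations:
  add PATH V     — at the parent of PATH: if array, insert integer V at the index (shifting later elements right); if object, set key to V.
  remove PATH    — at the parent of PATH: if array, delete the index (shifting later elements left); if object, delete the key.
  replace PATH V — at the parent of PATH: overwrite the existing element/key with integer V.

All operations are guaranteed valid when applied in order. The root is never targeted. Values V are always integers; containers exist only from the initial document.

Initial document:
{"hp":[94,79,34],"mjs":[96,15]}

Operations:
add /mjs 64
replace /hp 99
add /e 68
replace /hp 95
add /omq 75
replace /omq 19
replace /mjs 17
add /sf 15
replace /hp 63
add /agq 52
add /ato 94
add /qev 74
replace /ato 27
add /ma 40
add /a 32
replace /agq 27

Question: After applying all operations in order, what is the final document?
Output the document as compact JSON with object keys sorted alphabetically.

Answer: {"a":32,"agq":27,"ato":27,"e":68,"hp":63,"ma":40,"mjs":17,"omq":19,"qev":74,"sf":15}

Derivation:
After op 1 (add /mjs 64): {"hp":[94,79,34],"mjs":64}
After op 2 (replace /hp 99): {"hp":99,"mjs":64}
After op 3 (add /e 68): {"e":68,"hp":99,"mjs":64}
After op 4 (replace /hp 95): {"e":68,"hp":95,"mjs":64}
After op 5 (add /omq 75): {"e":68,"hp":95,"mjs":64,"omq":75}
After op 6 (replace /omq 19): {"e":68,"hp":95,"mjs":64,"omq":19}
After op 7 (replace /mjs 17): {"e":68,"hp":95,"mjs":17,"omq":19}
After op 8 (add /sf 15): {"e":68,"hp":95,"mjs":17,"omq":19,"sf":15}
After op 9 (replace /hp 63): {"e":68,"hp":63,"mjs":17,"omq":19,"sf":15}
After op 10 (add /agq 52): {"agq":52,"e":68,"hp":63,"mjs":17,"omq":19,"sf":15}
After op 11 (add /ato 94): {"agq":52,"ato":94,"e":68,"hp":63,"mjs":17,"omq":19,"sf":15}
After op 12 (add /qev 74): {"agq":52,"ato":94,"e":68,"hp":63,"mjs":17,"omq":19,"qev":74,"sf":15}
After op 13 (replace /ato 27): {"agq":52,"ato":27,"e":68,"hp":63,"mjs":17,"omq":19,"qev":74,"sf":15}
After op 14 (add /ma 40): {"agq":52,"ato":27,"e":68,"hp":63,"ma":40,"mjs":17,"omq":19,"qev":74,"sf":15}
After op 15 (add /a 32): {"a":32,"agq":52,"ato":27,"e":68,"hp":63,"ma":40,"mjs":17,"omq":19,"qev":74,"sf":15}
After op 16 (replace /agq 27): {"a":32,"agq":27,"ato":27,"e":68,"hp":63,"ma":40,"mjs":17,"omq":19,"qev":74,"sf":15}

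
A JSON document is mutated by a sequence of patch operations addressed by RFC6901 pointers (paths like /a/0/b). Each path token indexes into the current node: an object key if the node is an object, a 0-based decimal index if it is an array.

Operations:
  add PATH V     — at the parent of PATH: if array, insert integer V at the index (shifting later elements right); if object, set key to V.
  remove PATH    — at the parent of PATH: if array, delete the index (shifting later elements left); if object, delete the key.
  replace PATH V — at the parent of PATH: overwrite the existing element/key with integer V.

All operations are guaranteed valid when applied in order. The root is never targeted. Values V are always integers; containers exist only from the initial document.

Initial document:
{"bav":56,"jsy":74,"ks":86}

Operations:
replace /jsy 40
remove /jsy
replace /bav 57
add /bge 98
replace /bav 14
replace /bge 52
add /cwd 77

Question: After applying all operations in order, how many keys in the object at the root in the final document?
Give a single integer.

Answer: 4

Derivation:
After op 1 (replace /jsy 40): {"bav":56,"jsy":40,"ks":86}
After op 2 (remove /jsy): {"bav":56,"ks":86}
After op 3 (replace /bav 57): {"bav":57,"ks":86}
After op 4 (add /bge 98): {"bav":57,"bge":98,"ks":86}
After op 5 (replace /bav 14): {"bav":14,"bge":98,"ks":86}
After op 6 (replace /bge 52): {"bav":14,"bge":52,"ks":86}
After op 7 (add /cwd 77): {"bav":14,"bge":52,"cwd":77,"ks":86}
Size at the root: 4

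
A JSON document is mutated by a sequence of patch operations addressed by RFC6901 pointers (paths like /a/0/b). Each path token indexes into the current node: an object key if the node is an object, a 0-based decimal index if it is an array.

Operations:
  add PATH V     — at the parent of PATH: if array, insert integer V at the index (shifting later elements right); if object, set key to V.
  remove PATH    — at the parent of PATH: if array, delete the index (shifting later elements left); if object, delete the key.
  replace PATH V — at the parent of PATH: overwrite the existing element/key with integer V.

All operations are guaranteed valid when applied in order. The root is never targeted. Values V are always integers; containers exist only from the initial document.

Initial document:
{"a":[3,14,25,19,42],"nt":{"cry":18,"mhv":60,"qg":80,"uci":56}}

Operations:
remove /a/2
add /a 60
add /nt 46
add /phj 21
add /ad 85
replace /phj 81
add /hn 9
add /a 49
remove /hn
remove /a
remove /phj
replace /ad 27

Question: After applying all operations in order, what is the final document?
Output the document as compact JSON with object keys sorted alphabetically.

After op 1 (remove /a/2): {"a":[3,14,19,42],"nt":{"cry":18,"mhv":60,"qg":80,"uci":56}}
After op 2 (add /a 60): {"a":60,"nt":{"cry":18,"mhv":60,"qg":80,"uci":56}}
After op 3 (add /nt 46): {"a":60,"nt":46}
After op 4 (add /phj 21): {"a":60,"nt":46,"phj":21}
After op 5 (add /ad 85): {"a":60,"ad":85,"nt":46,"phj":21}
After op 6 (replace /phj 81): {"a":60,"ad":85,"nt":46,"phj":81}
After op 7 (add /hn 9): {"a":60,"ad":85,"hn":9,"nt":46,"phj":81}
After op 8 (add /a 49): {"a":49,"ad":85,"hn":9,"nt":46,"phj":81}
After op 9 (remove /hn): {"a":49,"ad":85,"nt":46,"phj":81}
After op 10 (remove /a): {"ad":85,"nt":46,"phj":81}
After op 11 (remove /phj): {"ad":85,"nt":46}
After op 12 (replace /ad 27): {"ad":27,"nt":46}

Answer: {"ad":27,"nt":46}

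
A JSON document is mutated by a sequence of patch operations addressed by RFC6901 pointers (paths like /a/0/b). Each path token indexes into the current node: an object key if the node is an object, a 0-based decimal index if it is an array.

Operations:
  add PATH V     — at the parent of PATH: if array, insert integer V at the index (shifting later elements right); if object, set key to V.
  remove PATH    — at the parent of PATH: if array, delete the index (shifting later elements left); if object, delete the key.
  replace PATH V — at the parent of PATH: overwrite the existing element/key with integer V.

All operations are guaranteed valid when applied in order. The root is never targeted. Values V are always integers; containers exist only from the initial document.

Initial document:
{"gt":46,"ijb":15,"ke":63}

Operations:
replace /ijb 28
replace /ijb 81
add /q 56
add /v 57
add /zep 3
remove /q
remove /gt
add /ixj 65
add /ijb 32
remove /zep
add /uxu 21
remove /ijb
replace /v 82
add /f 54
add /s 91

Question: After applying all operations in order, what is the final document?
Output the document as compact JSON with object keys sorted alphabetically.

Answer: {"f":54,"ixj":65,"ke":63,"s":91,"uxu":21,"v":82}

Derivation:
After op 1 (replace /ijb 28): {"gt":46,"ijb":28,"ke":63}
After op 2 (replace /ijb 81): {"gt":46,"ijb":81,"ke":63}
After op 3 (add /q 56): {"gt":46,"ijb":81,"ke":63,"q":56}
After op 4 (add /v 57): {"gt":46,"ijb":81,"ke":63,"q":56,"v":57}
After op 5 (add /zep 3): {"gt":46,"ijb":81,"ke":63,"q":56,"v":57,"zep":3}
After op 6 (remove /q): {"gt":46,"ijb":81,"ke":63,"v":57,"zep":3}
After op 7 (remove /gt): {"ijb":81,"ke":63,"v":57,"zep":3}
After op 8 (add /ixj 65): {"ijb":81,"ixj":65,"ke":63,"v":57,"zep":3}
After op 9 (add /ijb 32): {"ijb":32,"ixj":65,"ke":63,"v":57,"zep":3}
After op 10 (remove /zep): {"ijb":32,"ixj":65,"ke":63,"v":57}
After op 11 (add /uxu 21): {"ijb":32,"ixj":65,"ke":63,"uxu":21,"v":57}
After op 12 (remove /ijb): {"ixj":65,"ke":63,"uxu":21,"v":57}
After op 13 (replace /v 82): {"ixj":65,"ke":63,"uxu":21,"v":82}
After op 14 (add /f 54): {"f":54,"ixj":65,"ke":63,"uxu":21,"v":82}
After op 15 (add /s 91): {"f":54,"ixj":65,"ke":63,"s":91,"uxu":21,"v":82}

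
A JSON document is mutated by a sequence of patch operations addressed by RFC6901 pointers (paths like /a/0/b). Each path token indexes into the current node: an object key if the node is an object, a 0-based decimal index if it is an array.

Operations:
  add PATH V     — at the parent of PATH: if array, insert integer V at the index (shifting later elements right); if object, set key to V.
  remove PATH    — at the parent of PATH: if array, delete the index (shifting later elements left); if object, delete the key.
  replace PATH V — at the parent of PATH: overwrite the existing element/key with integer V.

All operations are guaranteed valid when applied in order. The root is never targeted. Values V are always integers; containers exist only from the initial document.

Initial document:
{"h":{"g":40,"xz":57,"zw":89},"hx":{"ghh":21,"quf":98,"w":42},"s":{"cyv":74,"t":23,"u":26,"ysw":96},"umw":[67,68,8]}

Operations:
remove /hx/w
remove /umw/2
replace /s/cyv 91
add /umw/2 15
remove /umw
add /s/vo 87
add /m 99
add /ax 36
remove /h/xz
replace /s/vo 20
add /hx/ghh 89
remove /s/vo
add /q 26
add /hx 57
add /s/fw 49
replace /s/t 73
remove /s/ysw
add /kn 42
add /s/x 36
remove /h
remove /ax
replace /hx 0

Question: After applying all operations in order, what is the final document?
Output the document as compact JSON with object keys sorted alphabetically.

Answer: {"hx":0,"kn":42,"m":99,"q":26,"s":{"cyv":91,"fw":49,"t":73,"u":26,"x":36}}

Derivation:
After op 1 (remove /hx/w): {"h":{"g":40,"xz":57,"zw":89},"hx":{"ghh":21,"quf":98},"s":{"cyv":74,"t":23,"u":26,"ysw":96},"umw":[67,68,8]}
After op 2 (remove /umw/2): {"h":{"g":40,"xz":57,"zw":89},"hx":{"ghh":21,"quf":98},"s":{"cyv":74,"t":23,"u":26,"ysw":96},"umw":[67,68]}
After op 3 (replace /s/cyv 91): {"h":{"g":40,"xz":57,"zw":89},"hx":{"ghh":21,"quf":98},"s":{"cyv":91,"t":23,"u":26,"ysw":96},"umw":[67,68]}
After op 4 (add /umw/2 15): {"h":{"g":40,"xz":57,"zw":89},"hx":{"ghh":21,"quf":98},"s":{"cyv":91,"t":23,"u":26,"ysw":96},"umw":[67,68,15]}
After op 5 (remove /umw): {"h":{"g":40,"xz":57,"zw":89},"hx":{"ghh":21,"quf":98},"s":{"cyv":91,"t":23,"u":26,"ysw":96}}
After op 6 (add /s/vo 87): {"h":{"g":40,"xz":57,"zw":89},"hx":{"ghh":21,"quf":98},"s":{"cyv":91,"t":23,"u":26,"vo":87,"ysw":96}}
After op 7 (add /m 99): {"h":{"g":40,"xz":57,"zw":89},"hx":{"ghh":21,"quf":98},"m":99,"s":{"cyv":91,"t":23,"u":26,"vo":87,"ysw":96}}
After op 8 (add /ax 36): {"ax":36,"h":{"g":40,"xz":57,"zw":89},"hx":{"ghh":21,"quf":98},"m":99,"s":{"cyv":91,"t":23,"u":26,"vo":87,"ysw":96}}
After op 9 (remove /h/xz): {"ax":36,"h":{"g":40,"zw":89},"hx":{"ghh":21,"quf":98},"m":99,"s":{"cyv":91,"t":23,"u":26,"vo":87,"ysw":96}}
After op 10 (replace /s/vo 20): {"ax":36,"h":{"g":40,"zw":89},"hx":{"ghh":21,"quf":98},"m":99,"s":{"cyv":91,"t":23,"u":26,"vo":20,"ysw":96}}
After op 11 (add /hx/ghh 89): {"ax":36,"h":{"g":40,"zw":89},"hx":{"ghh":89,"quf":98},"m":99,"s":{"cyv":91,"t":23,"u":26,"vo":20,"ysw":96}}
After op 12 (remove /s/vo): {"ax":36,"h":{"g":40,"zw":89},"hx":{"ghh":89,"quf":98},"m":99,"s":{"cyv":91,"t":23,"u":26,"ysw":96}}
After op 13 (add /q 26): {"ax":36,"h":{"g":40,"zw":89},"hx":{"ghh":89,"quf":98},"m":99,"q":26,"s":{"cyv":91,"t":23,"u":26,"ysw":96}}
After op 14 (add /hx 57): {"ax":36,"h":{"g":40,"zw":89},"hx":57,"m":99,"q":26,"s":{"cyv":91,"t":23,"u":26,"ysw":96}}
After op 15 (add /s/fw 49): {"ax":36,"h":{"g":40,"zw":89},"hx":57,"m":99,"q":26,"s":{"cyv":91,"fw":49,"t":23,"u":26,"ysw":96}}
After op 16 (replace /s/t 73): {"ax":36,"h":{"g":40,"zw":89},"hx":57,"m":99,"q":26,"s":{"cyv":91,"fw":49,"t":73,"u":26,"ysw":96}}
After op 17 (remove /s/ysw): {"ax":36,"h":{"g":40,"zw":89},"hx":57,"m":99,"q":26,"s":{"cyv":91,"fw":49,"t":73,"u":26}}
After op 18 (add /kn 42): {"ax":36,"h":{"g":40,"zw":89},"hx":57,"kn":42,"m":99,"q":26,"s":{"cyv":91,"fw":49,"t":73,"u":26}}
After op 19 (add /s/x 36): {"ax":36,"h":{"g":40,"zw":89},"hx":57,"kn":42,"m":99,"q":26,"s":{"cyv":91,"fw":49,"t":73,"u":26,"x":36}}
After op 20 (remove /h): {"ax":36,"hx":57,"kn":42,"m":99,"q":26,"s":{"cyv":91,"fw":49,"t":73,"u":26,"x":36}}
After op 21 (remove /ax): {"hx":57,"kn":42,"m":99,"q":26,"s":{"cyv":91,"fw":49,"t":73,"u":26,"x":36}}
After op 22 (replace /hx 0): {"hx":0,"kn":42,"m":99,"q":26,"s":{"cyv":91,"fw":49,"t":73,"u":26,"x":36}}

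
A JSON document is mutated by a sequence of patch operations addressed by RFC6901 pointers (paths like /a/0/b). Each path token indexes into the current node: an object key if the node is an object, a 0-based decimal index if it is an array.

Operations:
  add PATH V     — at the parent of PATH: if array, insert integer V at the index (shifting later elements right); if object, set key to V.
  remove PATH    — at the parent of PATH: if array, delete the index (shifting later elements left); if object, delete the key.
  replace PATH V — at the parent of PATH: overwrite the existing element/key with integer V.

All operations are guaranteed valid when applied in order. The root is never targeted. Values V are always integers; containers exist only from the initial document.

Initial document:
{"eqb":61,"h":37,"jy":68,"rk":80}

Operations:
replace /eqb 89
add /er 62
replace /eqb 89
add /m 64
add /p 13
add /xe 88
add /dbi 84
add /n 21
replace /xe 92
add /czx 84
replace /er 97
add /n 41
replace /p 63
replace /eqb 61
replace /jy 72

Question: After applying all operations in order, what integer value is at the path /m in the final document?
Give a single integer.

Answer: 64

Derivation:
After op 1 (replace /eqb 89): {"eqb":89,"h":37,"jy":68,"rk":80}
After op 2 (add /er 62): {"eqb":89,"er":62,"h":37,"jy":68,"rk":80}
After op 3 (replace /eqb 89): {"eqb":89,"er":62,"h":37,"jy":68,"rk":80}
After op 4 (add /m 64): {"eqb":89,"er":62,"h":37,"jy":68,"m":64,"rk":80}
After op 5 (add /p 13): {"eqb":89,"er":62,"h":37,"jy":68,"m":64,"p":13,"rk":80}
After op 6 (add /xe 88): {"eqb":89,"er":62,"h":37,"jy":68,"m":64,"p":13,"rk":80,"xe":88}
After op 7 (add /dbi 84): {"dbi":84,"eqb":89,"er":62,"h":37,"jy":68,"m":64,"p":13,"rk":80,"xe":88}
After op 8 (add /n 21): {"dbi":84,"eqb":89,"er":62,"h":37,"jy":68,"m":64,"n":21,"p":13,"rk":80,"xe":88}
After op 9 (replace /xe 92): {"dbi":84,"eqb":89,"er":62,"h":37,"jy":68,"m":64,"n":21,"p":13,"rk":80,"xe":92}
After op 10 (add /czx 84): {"czx":84,"dbi":84,"eqb":89,"er":62,"h":37,"jy":68,"m":64,"n":21,"p":13,"rk":80,"xe":92}
After op 11 (replace /er 97): {"czx":84,"dbi":84,"eqb":89,"er":97,"h":37,"jy":68,"m":64,"n":21,"p":13,"rk":80,"xe":92}
After op 12 (add /n 41): {"czx":84,"dbi":84,"eqb":89,"er":97,"h":37,"jy":68,"m":64,"n":41,"p":13,"rk":80,"xe":92}
After op 13 (replace /p 63): {"czx":84,"dbi":84,"eqb":89,"er":97,"h":37,"jy":68,"m":64,"n":41,"p":63,"rk":80,"xe":92}
After op 14 (replace /eqb 61): {"czx":84,"dbi":84,"eqb":61,"er":97,"h":37,"jy":68,"m":64,"n":41,"p":63,"rk":80,"xe":92}
After op 15 (replace /jy 72): {"czx":84,"dbi":84,"eqb":61,"er":97,"h":37,"jy":72,"m":64,"n":41,"p":63,"rk":80,"xe":92}
Value at /m: 64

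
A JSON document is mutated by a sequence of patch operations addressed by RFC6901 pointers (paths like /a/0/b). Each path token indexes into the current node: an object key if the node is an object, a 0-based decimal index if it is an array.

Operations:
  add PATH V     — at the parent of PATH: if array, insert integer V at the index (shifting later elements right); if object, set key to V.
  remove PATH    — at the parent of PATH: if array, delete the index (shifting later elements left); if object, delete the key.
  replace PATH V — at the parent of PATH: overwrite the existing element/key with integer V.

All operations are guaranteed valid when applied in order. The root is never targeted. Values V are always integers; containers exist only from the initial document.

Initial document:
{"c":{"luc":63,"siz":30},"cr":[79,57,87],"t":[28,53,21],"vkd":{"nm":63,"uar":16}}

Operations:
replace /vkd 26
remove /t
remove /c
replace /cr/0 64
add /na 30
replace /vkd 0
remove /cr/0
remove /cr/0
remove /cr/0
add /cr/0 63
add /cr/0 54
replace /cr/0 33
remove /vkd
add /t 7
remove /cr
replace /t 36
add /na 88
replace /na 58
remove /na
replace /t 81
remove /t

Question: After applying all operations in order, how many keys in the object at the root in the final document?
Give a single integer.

Answer: 0

Derivation:
After op 1 (replace /vkd 26): {"c":{"luc":63,"siz":30},"cr":[79,57,87],"t":[28,53,21],"vkd":26}
After op 2 (remove /t): {"c":{"luc":63,"siz":30},"cr":[79,57,87],"vkd":26}
After op 3 (remove /c): {"cr":[79,57,87],"vkd":26}
After op 4 (replace /cr/0 64): {"cr":[64,57,87],"vkd":26}
After op 5 (add /na 30): {"cr":[64,57,87],"na":30,"vkd":26}
After op 6 (replace /vkd 0): {"cr":[64,57,87],"na":30,"vkd":0}
After op 7 (remove /cr/0): {"cr":[57,87],"na":30,"vkd":0}
After op 8 (remove /cr/0): {"cr":[87],"na":30,"vkd":0}
After op 9 (remove /cr/0): {"cr":[],"na":30,"vkd":0}
After op 10 (add /cr/0 63): {"cr":[63],"na":30,"vkd":0}
After op 11 (add /cr/0 54): {"cr":[54,63],"na":30,"vkd":0}
After op 12 (replace /cr/0 33): {"cr":[33,63],"na":30,"vkd":0}
After op 13 (remove /vkd): {"cr":[33,63],"na":30}
After op 14 (add /t 7): {"cr":[33,63],"na":30,"t":7}
After op 15 (remove /cr): {"na":30,"t":7}
After op 16 (replace /t 36): {"na":30,"t":36}
After op 17 (add /na 88): {"na":88,"t":36}
After op 18 (replace /na 58): {"na":58,"t":36}
After op 19 (remove /na): {"t":36}
After op 20 (replace /t 81): {"t":81}
After op 21 (remove /t): {}
Size at the root: 0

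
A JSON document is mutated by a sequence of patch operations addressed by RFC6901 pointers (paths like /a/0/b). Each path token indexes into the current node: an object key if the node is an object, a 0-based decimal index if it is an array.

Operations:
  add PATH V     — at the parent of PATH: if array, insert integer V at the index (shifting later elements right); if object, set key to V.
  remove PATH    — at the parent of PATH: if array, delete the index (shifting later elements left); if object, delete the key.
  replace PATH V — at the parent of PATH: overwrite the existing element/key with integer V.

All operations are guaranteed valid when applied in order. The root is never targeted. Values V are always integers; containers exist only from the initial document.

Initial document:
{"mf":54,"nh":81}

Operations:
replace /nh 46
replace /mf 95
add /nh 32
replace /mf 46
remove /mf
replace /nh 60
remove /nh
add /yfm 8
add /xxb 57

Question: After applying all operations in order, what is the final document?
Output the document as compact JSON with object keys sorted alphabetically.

After op 1 (replace /nh 46): {"mf":54,"nh":46}
After op 2 (replace /mf 95): {"mf":95,"nh":46}
After op 3 (add /nh 32): {"mf":95,"nh":32}
After op 4 (replace /mf 46): {"mf":46,"nh":32}
After op 5 (remove /mf): {"nh":32}
After op 6 (replace /nh 60): {"nh":60}
After op 7 (remove /nh): {}
After op 8 (add /yfm 8): {"yfm":8}
After op 9 (add /xxb 57): {"xxb":57,"yfm":8}

Answer: {"xxb":57,"yfm":8}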